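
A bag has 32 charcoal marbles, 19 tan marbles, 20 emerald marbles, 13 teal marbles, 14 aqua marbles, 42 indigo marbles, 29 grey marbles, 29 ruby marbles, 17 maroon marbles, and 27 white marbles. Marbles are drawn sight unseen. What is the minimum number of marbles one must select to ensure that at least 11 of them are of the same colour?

An adversary could hand out at most 10 marbles per colour: 10 + 10 + 10 + 10 + 10 + 10 + 10 + 10 + 10 + 10 = 100 marbles and still no colour has 11.
One more marble lands in a colour already at 10, so 101 draws are enough and 100 are not.

101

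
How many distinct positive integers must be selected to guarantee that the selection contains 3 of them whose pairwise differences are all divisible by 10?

21

Integers whose pairwise differences are multiples of 10 are exactly those sharing a remainder mod 10. Pigeonhole: the 10 residue classes mod 10 are the pigeonholes.
With 20 integers one could put 2 in each residue class and have no class reach 3.
The 21st integer pushes some class to 3, so 10·2 + 1 = 21.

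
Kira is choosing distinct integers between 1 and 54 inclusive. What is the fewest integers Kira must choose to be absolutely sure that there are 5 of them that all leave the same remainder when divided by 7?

The 7 residue classes mod 7 are the pigeonholes.
With 28 integers one could put 4 in each residue class and have no class reach 5.
The 29th integer pushes some class to 5, so 7·4 + 1 = 29.

29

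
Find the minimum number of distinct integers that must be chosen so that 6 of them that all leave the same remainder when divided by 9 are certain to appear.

46

Pigeonhole: the 9 residue classes mod 9 are the pigeonholes.
With 45 integers one could put 5 in each residue class and have no class reach 6.
The 46th integer pushes some class to 6, so 9·5 + 1 = 46.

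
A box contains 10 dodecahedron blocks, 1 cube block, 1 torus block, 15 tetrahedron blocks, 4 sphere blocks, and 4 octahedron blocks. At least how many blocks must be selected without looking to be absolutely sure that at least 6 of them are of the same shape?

An adversary could hand out at most 5 blocks per shape (4 shapes run out sooner): 5 + 1 + 1 + 5 + 4 + 4 = 20 blocks and still no shape has 6.
One more block lands in a shape already at 5, so 21 draws are enough and 20 are not.

21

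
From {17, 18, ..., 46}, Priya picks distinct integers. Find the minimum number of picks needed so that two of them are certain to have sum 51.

Group the elements by complementary pair {x, 51−x}: {17,34}, {18,33}, {19,32}, …, giving 9 two-element pairs and 12 integers whose partner 51−x falls outside [17,46].
Treating each of those 21 groups as a pigeonhole, one can pick one integer per group — 21 integers — with no two summing to 51.
The 22nd integer lands in an occupied pair, forcing a sum of 51.

22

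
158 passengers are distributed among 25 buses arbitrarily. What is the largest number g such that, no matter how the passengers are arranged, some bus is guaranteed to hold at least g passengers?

7

The 25 buses are the holes and the 158 passengers are the pigeons.
If every bus held at most 6 passengers, the total would be at most 25 × 6 = 150, which is less than 158.
So some bus holds at least ⌈158/25⌉ = 7 passengers.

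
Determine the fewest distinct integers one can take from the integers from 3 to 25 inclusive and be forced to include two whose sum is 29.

13

Group the elements by complementary pair {x, 29−x}: {4,25}, {5,24}, {6,23}, …, giving 11 two-element pairs and 1 integer whose partner 29−x falls outside [3,25].
Treating each of those 12 groups as a pigeonhole, one can pick one integer per group — 12 integers — with no two summing to 29.
The 13th integer lands in an occupied pair, forcing a sum of 29.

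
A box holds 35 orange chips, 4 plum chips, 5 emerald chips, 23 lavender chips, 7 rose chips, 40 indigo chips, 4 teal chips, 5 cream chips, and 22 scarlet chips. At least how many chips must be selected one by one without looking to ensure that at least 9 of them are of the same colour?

58

An adversary could hand out at most 8 chips per colour (5 colours run out sooner): 8 + 4 + 5 + 8 + 7 + 8 + 4 + 5 + 8 = 57 chips and still no colour has 9.
One more chip lands in a colour already at 8, so 58 draws are enough and 57 are not.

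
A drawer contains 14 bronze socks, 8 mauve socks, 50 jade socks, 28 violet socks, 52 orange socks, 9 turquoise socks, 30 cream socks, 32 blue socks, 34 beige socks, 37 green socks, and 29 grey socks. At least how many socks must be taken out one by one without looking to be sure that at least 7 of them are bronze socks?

316

In the worst case for collecting bronze socks, every non-bronze sock comes out first.
There are 8 + 50 + 28 + 52 + 9 + 30 + 32 + 34 + 37 + 29 = 309 non-bronze socks altogether.
After those, each further sock must be bronze, so 309 + 7 = 316 draws guarantee 7 bronze socks.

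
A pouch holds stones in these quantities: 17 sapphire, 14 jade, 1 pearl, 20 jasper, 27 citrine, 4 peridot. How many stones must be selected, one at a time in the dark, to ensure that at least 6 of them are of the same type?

By the pigeonhole principle, the 6 types are the holes; the stones drawn are the pigeons.
To avoid 6 of any one type, the worst case takes at most 5 of each type, or every stone of a type that has fewer than 5.
That gives 5 + 5 + 1 + 5 + 5 + 4 = 25 stones with no type reaching 6.
The next stone forces some type to 6, so 25 + 1 = 26.

26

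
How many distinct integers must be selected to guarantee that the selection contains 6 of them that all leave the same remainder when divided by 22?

The 22 residue classes mod 22 are the pigeonholes.
With 110 integers one could put 5 in each residue class and have no class reach 6.
The 111th integer pushes some class to 6, so 22·5 + 1 = 111.

111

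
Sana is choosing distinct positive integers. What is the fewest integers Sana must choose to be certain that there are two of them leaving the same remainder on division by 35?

By the pigeonhole principle, the 35 residue classes mod 35 are the pigeonholes.
With 35 integers one could put 1 in each residue class and have no class reach 2.
The 36th integer pushes some class to 2, so 35·1 + 1 = 36.

36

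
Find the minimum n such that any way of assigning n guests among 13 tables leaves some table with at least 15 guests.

With 182 guests one could put exactly 14 in each of the 13 tables, and no table would reach 15.
By pigeonhole, one more guest must land in a table that already has 14, giving it 15.
So 13 × 14 + 1 = 183 guests are required.

183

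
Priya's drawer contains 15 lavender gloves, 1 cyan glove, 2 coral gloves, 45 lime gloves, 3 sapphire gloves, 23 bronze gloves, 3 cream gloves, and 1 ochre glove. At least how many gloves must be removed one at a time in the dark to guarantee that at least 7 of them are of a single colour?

29

Put each drawn glove into a box by colour. The largest draw with every box below 7 takes min(count, 6) from each colour; colours with fewer than 6 contribute all they have.
Σ min(cᵢ, 6) = 6 + 1 + 2 + 6 + 3 + 6 + 3 + 1 = 28.
Draw number 28 + 1 = 29 must push one box to 7.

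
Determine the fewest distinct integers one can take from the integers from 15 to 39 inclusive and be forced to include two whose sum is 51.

15

Group the elements by complementary pair {x, 51−x}: {15,36}, {16,35}, {17,34}, …, giving 11 two-element pairs and 3 integers whose partner 51−x falls outside [15,39].
Treating each of those 14 groups as a pigeonhole, one can pick one integer per group — 14 integers — with no two summing to 51.
The 15th integer lands in an occupied pair, forcing a sum of 51.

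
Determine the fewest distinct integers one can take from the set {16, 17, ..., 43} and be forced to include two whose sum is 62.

A set avoiding the sum 62 can contain at most one of each pair {x, 62−x}, plus the 4 elements whose complement lies outside the range or equal to its own complement.
The integers 16, …, 31 (16 of them) are such a set: any two sum to at least 16+17 = 33 and at most 30+31 = 61 < 62.
By the pigeonhole principle, any 17th integer completes one of the 12 pairs, so 17 choices force a sum of 62.

17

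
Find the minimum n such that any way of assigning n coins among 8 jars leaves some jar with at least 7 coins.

With 48 coins one could put exactly 6 in each of the 8 jars, and no jar would reach 7.
By the pigeonhole principle, one more coin must land in a jar that already has 6, giving it 7.
So 8 × 6 + 1 = 49 coins are required.

49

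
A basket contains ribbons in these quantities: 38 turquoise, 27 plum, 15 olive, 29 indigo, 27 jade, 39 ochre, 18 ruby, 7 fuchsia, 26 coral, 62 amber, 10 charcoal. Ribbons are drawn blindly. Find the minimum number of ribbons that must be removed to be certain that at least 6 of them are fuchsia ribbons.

297

In the worst case for collecting fuchsia ribbons, every non-fuchsia ribbon comes out first.
There are 38 + 27 + 15 + 29 + 27 + 39 + 18 + 26 + 62 + 10 = 291 non-fuchsia ribbons altogether.
After those, each further ribbon must be fuchsia, so 291 + 6 = 297 draws guarantee 6 fuchsia ribbons.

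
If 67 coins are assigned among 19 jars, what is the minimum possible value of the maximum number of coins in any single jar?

4

The 19 jars are the holes and the 67 coins are the pigeons.
If every jar held at most 3 coins, the total would be at most 19 × 3 = 57, which is less than 67.
So some jar holds at least ⌈67/19⌉ = 4 coins.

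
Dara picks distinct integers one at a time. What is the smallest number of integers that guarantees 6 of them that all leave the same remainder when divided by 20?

By pigeonhole, the 20 residue classes mod 20 are the pigeonholes.
With 100 integers one could put 5 in each residue class and have no class reach 6.
The 101st integer pushes some class to 6, so 20·5 + 1 = 101.

101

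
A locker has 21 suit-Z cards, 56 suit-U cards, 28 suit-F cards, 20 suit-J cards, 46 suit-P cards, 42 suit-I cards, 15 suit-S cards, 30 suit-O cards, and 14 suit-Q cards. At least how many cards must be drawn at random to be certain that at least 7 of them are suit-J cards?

259

In the worst case for collecting suit-J cards, every non-suit-J card comes out first.
There are 21 + 56 + 28 + 46 + 42 + 15 + 30 + 14 = 252 non-suit-J cards altogether.
After those, each further card must be suit-J, so 252 + 7 = 259 draws guarantee 7 suit-J cards.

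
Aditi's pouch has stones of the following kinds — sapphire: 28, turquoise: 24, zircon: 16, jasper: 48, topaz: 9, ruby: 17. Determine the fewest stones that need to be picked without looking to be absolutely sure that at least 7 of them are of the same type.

37

An adversary could hand out at most 6 stones per type: 6 + 6 + 6 + 6 + 6 + 6 = 36 stones and still no type has 7.
One more stone lands in a type already at 6, so 37 draws are enough and 36 are not.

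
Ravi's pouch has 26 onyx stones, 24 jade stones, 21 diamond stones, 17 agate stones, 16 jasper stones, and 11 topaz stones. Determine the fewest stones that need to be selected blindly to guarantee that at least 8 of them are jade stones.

99

In the worst case for collecting jade stones, every non-jade stone comes out first.
There are 26 + 21 + 17 + 16 + 11 = 91 non-jade stones altogether.
After those, each further stone must be jade, so 91 + 8 = 99 draws guarantee 8 jade stones.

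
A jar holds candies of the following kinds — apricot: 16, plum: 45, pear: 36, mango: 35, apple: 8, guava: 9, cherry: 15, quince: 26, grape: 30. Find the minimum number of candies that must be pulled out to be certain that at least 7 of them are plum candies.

In the worst case for collecting plum candies, every non-plum candy comes out first.
There are 16 + 36 + 35 + 8 + 9 + 15 + 26 + 30 = 175 non-plum candies altogether.
After those, each further candy must be plum, so 175 + 7 = 182 draws guarantee 7 plum candies.

182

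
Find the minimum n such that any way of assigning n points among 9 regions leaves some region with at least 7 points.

55

With 54 points one could put exactly 6 in each of the 9 regions, and no region would reach 7.
Pigeonhole: one more point must land in a region that already has 6, giving it 7.
So 9 × 6 + 1 = 55 points are required.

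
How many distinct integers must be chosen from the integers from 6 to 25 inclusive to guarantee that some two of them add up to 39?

Group the elements by complementary pair {x, 39−x}: {14,25}, {15,24}, {16,23}, …, giving 6 two-element pairs and 8 integers whose partner 39−x falls outside [6,25].
By the pigeonhole principle, treating each of those 14 groups as a pigeonhole, one can pick one integer per group — 14 integers — with no two summing to 39.
The 15th integer lands in an occupied pair, forcing a sum of 39.

15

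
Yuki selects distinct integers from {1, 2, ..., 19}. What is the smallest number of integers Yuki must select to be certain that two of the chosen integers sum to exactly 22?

12

A set avoiding the sum 22 can contain at most one of each pair {x, 22−x}, plus the 3 elements whose complement lies outside the range or equal to its own complement.
The integers 1, …, 11 (11 of them) are such a set: any two sum to at least 1+2 = 3 and at most 10+11 = 21 < 22.
By the pigeonhole principle, any 12th integer completes one of the 8 pairs, so 12 choices force a sum of 22.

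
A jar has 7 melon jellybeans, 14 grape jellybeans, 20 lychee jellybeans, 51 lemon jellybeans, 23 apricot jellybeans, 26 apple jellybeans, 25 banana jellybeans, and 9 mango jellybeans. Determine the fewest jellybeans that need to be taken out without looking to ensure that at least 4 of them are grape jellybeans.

165

In the worst case for collecting grape jellybeans, every non-grape jellybean comes out first.
There are 7 + 20 + 51 + 23 + 26 + 25 + 9 = 161 non-grape jellybeans altogether.
After those, each further jellybean must be grape, so 161 + 4 = 165 draws guarantee 4 grape jellybeans.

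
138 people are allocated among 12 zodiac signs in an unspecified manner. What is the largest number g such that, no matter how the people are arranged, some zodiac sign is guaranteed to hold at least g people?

12

The 12 zodiac signs are the holes and the 138 people are the pigeons.
If every zodiac sign held at most 11 people, the total would be at most 12 × 11 = 132, which is less than 138.
So some zodiac sign holds at least ⌈138/12⌉ = 12 people.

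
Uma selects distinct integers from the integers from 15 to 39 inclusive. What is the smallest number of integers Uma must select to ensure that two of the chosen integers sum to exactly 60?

17

Two chosen integers sum to 60 exactly when both halves of some pair {x, 60−x} with 21 ≤ x ≤ 60−x ≤ 39 are chosen — 9 such pairs.
The remaining 7 elements (those with no distinct partner in range) can never complete a 60-sum, so the worst case takes all of them and one from each pair: 7 + 9 = 16.
By pigeonhole, the 17th integer has to be the second member of some pair, so 16 + 1 = 17.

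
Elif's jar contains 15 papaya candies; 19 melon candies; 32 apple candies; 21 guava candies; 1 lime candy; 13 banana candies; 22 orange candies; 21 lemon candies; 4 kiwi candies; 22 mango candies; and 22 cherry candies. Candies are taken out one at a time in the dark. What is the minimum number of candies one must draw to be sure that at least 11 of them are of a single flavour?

Pigeonhole: put each drawn candy into a box by flavour. The largest draw with every box below 11 takes min(count, 10) from each flavour; flavours with fewer than 10 contribute all they have.
Σ min(cᵢ, 10) = 10 + 10 + 10 + 10 + 1 + 10 + 10 + 10 + 4 + 10 + 10 = 95.
Draw number 95 + 1 = 96 must push one box to 11.

96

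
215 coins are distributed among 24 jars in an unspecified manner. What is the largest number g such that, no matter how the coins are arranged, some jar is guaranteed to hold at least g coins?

The 24 jars are the holes and the 215 coins are the pigeons.
If every jar held at most 8 coins, the total would be at most 24 × 8 = 192, which is less than 215.
So some jar holds at least ⌈215/24⌉ = 9 coins.

9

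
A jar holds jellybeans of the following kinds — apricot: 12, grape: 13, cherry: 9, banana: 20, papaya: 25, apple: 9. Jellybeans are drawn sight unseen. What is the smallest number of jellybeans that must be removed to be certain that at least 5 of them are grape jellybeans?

In the worst case for collecting grape jellybeans, every non-grape jellybean comes out first.
There are 12 + 9 + 20 + 25 + 9 = 75 non-grape jellybeans altogether.
After those, each further jellybean must be grape, so 75 + 5 = 80 draws guarantee 5 grape jellybeans.

80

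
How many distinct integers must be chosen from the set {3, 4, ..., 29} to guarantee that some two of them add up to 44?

Two chosen integers sum to 44 exactly when both halves of some pair {x, 44−x} with 15 ≤ x ≤ 44−x ≤ 29 are chosen — 7 such pairs.
The remaining 13 elements (those with no distinct partner in range) can never complete a 44-sum, so the worst case takes all of them and one from each pair: 13 + 7 = 20.
By pigeonhole, the 21st integer has to be the second member of some pair, so 20 + 1 = 21.

21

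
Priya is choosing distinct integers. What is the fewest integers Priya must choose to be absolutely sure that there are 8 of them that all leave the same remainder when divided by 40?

The 40 residue classes mod 40 are the pigeonholes.
With 280 integers one could put 7 in each residue class and have no class reach 8.
The 281st integer pushes some class to 8, so 40·7 + 1 = 281.

281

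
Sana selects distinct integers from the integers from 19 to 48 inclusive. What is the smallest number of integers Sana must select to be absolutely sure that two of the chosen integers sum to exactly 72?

Two chosen integers sum to 72 exactly when both halves of some pair {x, 72−x} with 24 ≤ x ≤ 72−x ≤ 48 are chosen — 12 such pairs.
The remaining 6 elements (those with no distinct partner in range) can never complete a 72-sum, so the worst case takes all of them and one from each pair: 6 + 12 = 18.
Pigeonhole: the 19th integer has to be the second member of some pair, so 18 + 1 = 19.

19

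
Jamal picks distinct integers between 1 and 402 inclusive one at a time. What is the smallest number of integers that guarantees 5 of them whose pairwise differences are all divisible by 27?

Integers whose pairwise differences are multiples of 27 are exactly those sharing a remainder mod 27. The 27 residue classes mod 27 are the pigeonholes.
With 108 integers one could put 4 in each residue class and have no class reach 5.
The 109th integer pushes some class to 5, so 27·4 + 1 = 109.

109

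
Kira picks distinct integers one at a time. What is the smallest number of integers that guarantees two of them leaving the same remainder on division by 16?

The 16 residue classes mod 16 are the pigeonholes.
With 16 integers one could put 1 in each residue class and have no class reach 2.
The 17th integer pushes some class to 2, so 16·1 + 1 = 17.

17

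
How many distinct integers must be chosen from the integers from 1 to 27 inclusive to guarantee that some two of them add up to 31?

Group the elements by complementary pair {x, 31−x}: {4,27}, {5,26}, {6,25}, …, giving 12 two-element pairs and 3 integers whose partner 31−x falls outside [1,27].
By the pigeonhole principle, treating each of those 15 groups as a pigeonhole, one can pick one integer per group — 15 integers — with no two summing to 31.
The 16th integer lands in an occupied pair, forcing a sum of 31.

16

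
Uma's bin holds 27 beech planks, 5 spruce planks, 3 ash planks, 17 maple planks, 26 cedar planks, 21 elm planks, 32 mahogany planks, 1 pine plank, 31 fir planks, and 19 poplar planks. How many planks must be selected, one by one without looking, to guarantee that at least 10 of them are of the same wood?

73

Pigeonhole: the 10 woods are the holes; the planks drawn are the pigeons.
To avoid 10 of any one wood, the worst case takes at most 9 of each wood, or every plank of a wood that has fewer than 9.
That gives 9 + 5 + 3 + 9 + 9 + 9 + 9 + 1 + 9 + 9 = 72 planks with no wood reaching 10.
The next plank forces some wood to 10, so 72 + 1 = 73.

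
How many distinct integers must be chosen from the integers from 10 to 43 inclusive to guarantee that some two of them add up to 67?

A set avoiding the sum 67 can contain at most one of each pair {x, 67−x}, plus the 14 elements whose complement lies outside the range.
The integers 10, …, 33 (24 of them) are such a set: any two sum to at least 10+11 = 21 and at most 32+33 = 65 < 67.
Any 25th integer completes one of the 10 pairs, so 25 choices force a sum of 67.

25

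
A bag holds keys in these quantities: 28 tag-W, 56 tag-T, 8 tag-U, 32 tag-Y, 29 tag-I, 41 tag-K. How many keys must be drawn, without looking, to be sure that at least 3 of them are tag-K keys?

In the worst case for collecting tag-K keys, every non-tag-K key comes out first.
There are 28 + 56 + 8 + 32 + 29 = 153 non-tag-K keys altogether.
After those, each further key must be tag-K, so 153 + 3 = 156 draws guarantee 3 tag-K keys.

156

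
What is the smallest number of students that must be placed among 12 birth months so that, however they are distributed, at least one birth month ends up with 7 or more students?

73

With 72 students one could put exactly 6 in each of the 12 birth months, and no birth month would reach 7.
By pigeonhole, one more student must land in a birth month that already has 6, giving it 7.
So 12 × 6 + 1 = 73 students are required.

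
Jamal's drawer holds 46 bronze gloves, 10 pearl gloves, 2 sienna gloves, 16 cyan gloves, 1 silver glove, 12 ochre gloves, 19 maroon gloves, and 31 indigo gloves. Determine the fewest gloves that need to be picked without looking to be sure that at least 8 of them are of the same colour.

An adversary could hand out at most 7 gloves per colour (sienna, silver run out sooner): 7 + 7 + 2 + 7 + 1 + 7 + 7 + 7 = 45 gloves and still no colour has 8.
One more glove lands in a colour already at 7, so 46 draws are enough and 45 are not.

46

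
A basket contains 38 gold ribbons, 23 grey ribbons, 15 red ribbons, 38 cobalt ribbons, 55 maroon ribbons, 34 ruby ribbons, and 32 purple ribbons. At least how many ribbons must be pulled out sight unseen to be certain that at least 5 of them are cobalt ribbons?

In the worst case for collecting cobalt ribbons, every non-cobalt ribbon comes out first.
There are 38 + 23 + 15 + 55 + 34 + 32 = 197 non-cobalt ribbons altogether.
After those, each further ribbon must be cobalt, so 197 + 5 = 202 draws guarantee 5 cobalt ribbons.

202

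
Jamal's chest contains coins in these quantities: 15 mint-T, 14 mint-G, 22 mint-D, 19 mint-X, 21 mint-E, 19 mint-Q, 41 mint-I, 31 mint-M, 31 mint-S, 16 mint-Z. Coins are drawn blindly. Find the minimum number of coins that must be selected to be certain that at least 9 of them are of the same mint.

Pigeonhole: the 10 mints are the holes; the coins drawn are the pigeons.
To avoid 9 of any one mint, the worst case takes at most 8 of each mint.
That gives 8 + 8 + 8 + 8 + 8 + 8 + 8 + 8 + 8 + 8 = 80 coins with no mint reaching 9.
The next coin forces some mint to 9, so 80 + 1 = 81.

81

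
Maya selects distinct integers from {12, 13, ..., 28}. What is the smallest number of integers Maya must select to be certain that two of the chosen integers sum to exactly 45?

A set avoiding the sum 45 can contain at most one of each pair {x, 45−x}, plus the 5 elements whose complement lies outside the range.
The integers 12, …, 22 (11 of them) are such a set: any two sum to at least 12+13 = 25 and at most 21+22 = 43 < 45.
By pigeonhole, any 12th integer completes one of the 6 pairs, so 12 choices force a sum of 45.

12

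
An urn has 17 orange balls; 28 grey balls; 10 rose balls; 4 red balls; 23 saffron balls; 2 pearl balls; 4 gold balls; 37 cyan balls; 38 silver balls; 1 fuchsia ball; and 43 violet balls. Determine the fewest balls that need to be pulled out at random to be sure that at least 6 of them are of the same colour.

An adversary could hand out at most 5 balls per colour (4 colours run out sooner): 5 + 5 + 5 + 4 + 5 + 2 + 4 + 5 + 5 + 1 + 5 = 46 balls and still no colour has 6.
One more ball lands in a colour already at 5, so 47 draws are enough and 46 are not.

47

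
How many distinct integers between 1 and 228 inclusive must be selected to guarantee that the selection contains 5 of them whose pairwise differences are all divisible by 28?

Integers whose pairwise differences are multiples of 28 are exactly those sharing a remainder mod 28. By pigeonhole, the 28 residue classes mod 28 are the pigeonholes.
With 112 integers one could put 4 in each residue class and have no class reach 5.
The 113th integer pushes some class to 5, so 28·4 + 1 = 113.

113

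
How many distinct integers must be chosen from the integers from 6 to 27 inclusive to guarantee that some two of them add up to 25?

Two chosen integers sum to 25 exactly when both halves of some pair {x, 25−x} with 6 ≤ x ≤ 25−x ≤ 19 are chosen — 7 such pairs.
The remaining 8 elements (those with no distinct partner in range) can never complete a 25-sum, so the worst case takes all of them and one from each pair: 8 + 7 = 15.
Pigeonhole: the 16th integer has to be the second member of some pair, so 15 + 1 = 16.

16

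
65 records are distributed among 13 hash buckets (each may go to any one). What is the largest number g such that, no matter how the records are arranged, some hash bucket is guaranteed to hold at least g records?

5

The 13 hash buckets are the holes and the 65 records are the pigeons.
If every hash bucket held at most 4 records, the total would be at most 13 × 4 = 52, which is less than 65.
So some hash bucket holds at least ⌈65/13⌉ = 5 records.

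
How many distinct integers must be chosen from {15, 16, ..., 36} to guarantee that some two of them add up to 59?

Group the elements by complementary pair {x, 59−x}: {23,36}, {24,35}, {25,34}, …, giving 7 two-element pairs and 8 integers whose partner 59−x falls outside [15,36].
Pigeonhole: treating each of those 15 groups as a pigeonhole, one can pick one integer per group — 15 integers — with no two summing to 59.
The 16th integer lands in an occupied pair, forcing a sum of 59.

16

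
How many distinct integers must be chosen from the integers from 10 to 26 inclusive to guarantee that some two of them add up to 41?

Group the elements by complementary pair {x, 41−x}: {15,26}, {16,25}, {17,24}, …, giving 6 two-element pairs and 5 integers whose partner 41−x falls outside [10,26].
Treating each of those 11 groups as a pigeonhole, one can pick one integer per group — 11 integers — with no two summing to 41.
The 12th integer lands in an occupied pair, forcing a sum of 41.

12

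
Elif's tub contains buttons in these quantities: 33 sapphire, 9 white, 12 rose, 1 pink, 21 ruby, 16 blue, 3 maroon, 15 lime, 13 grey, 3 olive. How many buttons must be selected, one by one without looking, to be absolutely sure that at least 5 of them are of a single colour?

36

An adversary could hand out at most 4 buttons per colour (pink, maroon, olive run out sooner): 4 + 4 + 4 + 1 + 4 + 4 + 3 + 4 + 4 + 3 = 35 buttons and still no colour has 5.
One more button lands in a colour already at 4, so 36 draws are enough and 35 are not.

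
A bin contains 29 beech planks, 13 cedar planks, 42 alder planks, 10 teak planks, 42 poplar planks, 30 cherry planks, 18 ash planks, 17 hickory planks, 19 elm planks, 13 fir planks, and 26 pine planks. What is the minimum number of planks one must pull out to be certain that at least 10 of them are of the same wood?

Pigeonhole: the 11 woods are the holes; the planks drawn are the pigeons.
To avoid 10 of any one wood, the worst case takes at most 9 of each wood.
That gives 9 + 9 + 9 + 9 + 9 + 9 + 9 + 9 + 9 + 9 + 9 = 99 planks with no wood reaching 10.
The next plank forces some wood to 10, so 99 + 1 = 100.

100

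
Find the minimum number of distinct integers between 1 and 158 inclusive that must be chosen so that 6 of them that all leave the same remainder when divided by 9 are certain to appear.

The 9 residue classes mod 9 are the pigeonholes.
With 45 integers one could put 5 in each residue class and have no class reach 6.
The 46th integer pushes some class to 6, so 9·5 + 1 = 46.

46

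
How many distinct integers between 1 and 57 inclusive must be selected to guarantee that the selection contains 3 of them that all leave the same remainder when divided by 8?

17

Pigeonhole: the 8 residue classes mod 8 are the pigeonholes.
With 16 integers one could put 2 in each residue class and have no class reach 3.
The 17th integer pushes some class to 3, so 8·2 + 1 = 17.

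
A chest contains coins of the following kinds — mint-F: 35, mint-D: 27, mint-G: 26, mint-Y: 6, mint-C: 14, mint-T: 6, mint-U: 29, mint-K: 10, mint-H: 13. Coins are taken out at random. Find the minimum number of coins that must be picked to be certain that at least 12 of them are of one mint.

89

The 9 mints are the holes; the coins drawn are the pigeons.
To avoid 12 of any one mint, the worst case takes at most 11 of each mint, or every coin of a mint that has fewer than 11.
That gives 11 + 11 + 11 + 6 + 11 + 6 + 11 + 10 + 11 = 88 coins with no mint reaching 12.
The next coin forces some mint to 12, so 88 + 1 = 89.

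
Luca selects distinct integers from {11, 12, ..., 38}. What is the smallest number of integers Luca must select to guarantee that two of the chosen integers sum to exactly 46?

17

A set avoiding the sum 46 can contain at most one of each pair {x, 46−x}, plus the 4 elements whose complement lies outside the range or equal to its own complement.
The integers 23, …, 38 (16 of them) are such a set: any two sum to at least 23+24 = 47 > 46.
Any 17th integer completes one of the 12 pairs, so 17 choices force a sum of 46.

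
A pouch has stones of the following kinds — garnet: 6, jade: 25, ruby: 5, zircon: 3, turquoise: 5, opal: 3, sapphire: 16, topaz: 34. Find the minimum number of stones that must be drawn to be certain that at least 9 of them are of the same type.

47

Put each drawn stone into a box by type. The largest draw with every box below 9 takes min(count, 8) from each type; types with fewer than 8 contribute all they have.
Σ min(cᵢ, 8) = 6 + 8 + 5 + 3 + 5 + 3 + 8 + 8 = 46.
Draw number 46 + 1 = 47 must push one box to 9.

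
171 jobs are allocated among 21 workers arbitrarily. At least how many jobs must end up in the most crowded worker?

9

By the pigeonhole principle, the 21 workers are the holes and the 171 jobs are the pigeons.
If every worker held at most 8 jobs, the total would be at most 21 × 8 = 168, which is less than 171.
So some worker holds at least ⌈171/21⌉ = 9 jobs.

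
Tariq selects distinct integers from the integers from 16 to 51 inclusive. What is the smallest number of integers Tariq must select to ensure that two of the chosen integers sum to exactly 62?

Two chosen integers sum to 62 exactly when both halves of some pair {x, 62−x} with 16 ≤ x ≤ 62−x ≤ 46 are chosen — 15 such pairs.
The remaining 6 elements (those with no distinct partner in range) can never complete a 62-sum, so the worst case takes all of them and one from each pair: 6 + 15 = 21.
By the pigeonhole principle, the 22nd integer has to be the second member of some pair, so 21 + 1 = 22.

22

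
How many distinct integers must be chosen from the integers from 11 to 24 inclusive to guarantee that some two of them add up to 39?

10

A set avoiding the sum 39 can contain at most one of each pair {x, 39−x}, plus the 4 elements whose complement lies outside the range.
The integers 11, …, 19 (9 of them) are such a set: any two sum to at least 11+12 = 23 and at most 18+19 = 37 < 39.
By the pigeonhole principle, any 10th integer completes one of the 5 pairs, so 10 choices force a sum of 39.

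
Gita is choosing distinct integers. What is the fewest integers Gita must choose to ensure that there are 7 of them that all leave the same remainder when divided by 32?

Pigeonhole: the 32 residue classes mod 32 are the pigeonholes.
With 192 integers one could put 6 in each residue class and have no class reach 7.
The 193rd integer pushes some class to 7, so 32·6 + 1 = 193.

193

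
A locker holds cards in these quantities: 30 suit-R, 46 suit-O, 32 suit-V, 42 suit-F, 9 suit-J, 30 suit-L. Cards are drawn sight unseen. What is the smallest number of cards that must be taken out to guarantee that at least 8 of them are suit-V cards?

In the worst case for collecting suit-V cards, every non-suit-V card comes out first.
There are 30 + 46 + 42 + 9 + 30 = 157 non-suit-V cards altogether.
After those, each further card must be suit-V, so 157 + 8 = 165 draws guarantee 8 suit-V cards.

165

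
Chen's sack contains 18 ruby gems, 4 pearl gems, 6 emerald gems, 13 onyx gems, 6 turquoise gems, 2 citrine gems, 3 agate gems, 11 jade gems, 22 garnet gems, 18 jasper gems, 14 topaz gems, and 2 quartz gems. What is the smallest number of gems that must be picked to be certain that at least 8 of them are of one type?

Put each drawn gem into a box by type. The largest draw with every box below 8 takes min(count, 7) from each type; types with fewer than 7 contribute all they have.
Σ min(cᵢ, 7) = 7 + 4 + 6 + 7 + 6 + 2 + 3 + 7 + 7 + 7 + 7 + 2 = 65.
Draw number 65 + 1 = 66 must push one box to 8.

66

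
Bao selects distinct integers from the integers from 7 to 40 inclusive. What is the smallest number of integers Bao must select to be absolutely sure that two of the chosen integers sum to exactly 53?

A set avoiding the sum 53 can contain at most one of each pair {x, 53−x}, plus the 6 elements whose complement lies outside the range.
The integers 7, …, 26 (20 of them) are such a set: any two sum to at least 7+8 = 15 and at most 25+26 = 51 < 53.
Any 21st integer completes one of the 14 pairs, so 21 choices force a sum of 53.

21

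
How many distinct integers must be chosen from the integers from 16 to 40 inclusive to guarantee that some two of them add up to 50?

A set avoiding the sum 50 can contain at most one of each pair {x, 50−x}, plus the 7 elements whose complement lies outside the range or equal to its own complement.
The integers 25, …, 40 (16 of them) are such a set: any two sum to at least 25+26 = 51 > 50.
Any 17th integer completes one of the 9 pairs, so 17 choices force a sum of 50.

17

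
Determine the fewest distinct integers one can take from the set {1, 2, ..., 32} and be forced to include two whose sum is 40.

21

Group the elements by complementary pair {x, 40−x}: {8,32}, {9,31}, {10,30}, …, giving 12 two-element pairs; the single value 20 (it cannot pair with itself since the integers are distinct); and 7 integers whose partner 40−x falls outside [1,32].
Pigeonhole: treating each of those 20 groups as a pigeonhole, one can pick one integer per group — 20 integers — with no two summing to 40.
The 21st integer lands in an occupied pair, forcing a sum of 40.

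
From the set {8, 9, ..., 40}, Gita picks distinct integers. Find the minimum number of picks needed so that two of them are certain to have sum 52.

20

Group the elements by complementary pair {x, 52−x}: {12,40}, {13,39}, {14,38}, …, giving 14 two-element pairs, the single value 26 (it cannot pair with itself since the integers are distinct), and 4 integers whose partner 52−x falls outside [8,40].
Pigeonhole: treating each of those 19 groups as a pigeonhole, one can pick one integer per group — 19 integers — with no two summing to 52.
The 20th integer lands in an occupied pair, forcing a sum of 52.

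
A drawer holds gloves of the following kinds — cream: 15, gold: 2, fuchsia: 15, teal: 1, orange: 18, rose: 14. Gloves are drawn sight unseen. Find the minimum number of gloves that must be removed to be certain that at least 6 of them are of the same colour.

By pigeonhole, the 6 colours are the holes; the gloves drawn are the pigeons.
To avoid 6 of any one colour, the worst case takes at most 5 of each colour, or every glove of a colour that has fewer than 5.
That gives 5 + 2 + 5 + 1 + 5 + 5 = 23 gloves with no colour reaching 6.
The next glove forces some colour to 6, so 23 + 1 = 24.

24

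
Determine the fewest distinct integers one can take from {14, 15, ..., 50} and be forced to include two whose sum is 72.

24

Group the elements by complementary pair {x, 72−x}: {22,50}, {23,49}, {24,48}, …, giving 14 two-element pairs, the single value 36 (it cannot pair with itself since the integers are distinct), and 8 integers whose partner 72−x falls outside [14,50].
Treating each of those 23 groups as a pigeonhole, one can pick one integer per group — 23 integers — with no two summing to 72.
The 24th integer lands in an occupied pair, forcing a sum of 72.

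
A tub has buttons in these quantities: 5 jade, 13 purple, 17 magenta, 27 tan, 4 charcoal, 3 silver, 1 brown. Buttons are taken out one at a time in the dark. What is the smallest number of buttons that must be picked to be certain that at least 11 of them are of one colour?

By pigeonhole, put each drawn button into a box by colour. The largest draw with every box below 11 takes min(count, 10) from each colour; colours with fewer than 10 contribute all they have.
Σ min(cᵢ, 10) = 5 + 10 + 10 + 10 + 4 + 3 + 1 = 43.
Draw number 43 + 1 = 44 must push one box to 11.

44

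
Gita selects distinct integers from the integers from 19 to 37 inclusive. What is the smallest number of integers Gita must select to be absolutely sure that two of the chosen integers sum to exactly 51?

13

A set avoiding the sum 51 can contain at most one of each pair {x, 51−x}, plus the 5 elements whose complement lies outside the range.
The integers 26, …, 37 (12 of them) are such a set: any two sum to at least 26+27 = 53 > 51.
Any 13th integer completes one of the 7 pairs, so 13 choices force a sum of 51.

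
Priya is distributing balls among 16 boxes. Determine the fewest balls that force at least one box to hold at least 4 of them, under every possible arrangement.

49

With 48 balls one could put exactly 3 in each of the 16 boxes, and no box would reach 4.
One more ball must land in a box that already has 3, giving it 4.
So 16 × 3 + 1 = 49 balls are required.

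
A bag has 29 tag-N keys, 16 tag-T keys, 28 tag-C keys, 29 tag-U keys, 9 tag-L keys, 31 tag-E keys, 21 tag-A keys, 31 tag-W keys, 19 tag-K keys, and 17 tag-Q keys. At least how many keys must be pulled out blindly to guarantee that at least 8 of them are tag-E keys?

In the worst case for collecting tag-E keys, every non-tag-E key comes out first.
There are 29 + 16 + 28 + 29 + 9 + 21 + 31 + 19 + 17 = 199 non-tag-E keys altogether.
After those, each further key must be tag-E, so 199 + 8 = 207 draws guarantee 8 tag-E keys.

207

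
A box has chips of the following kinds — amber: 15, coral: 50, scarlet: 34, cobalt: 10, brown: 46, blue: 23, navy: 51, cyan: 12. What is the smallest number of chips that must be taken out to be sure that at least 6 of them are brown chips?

201

In the worst case for collecting brown chips, every non-brown chip comes out first.
There are 15 + 50 + 34 + 10 + 23 + 51 + 12 = 195 non-brown chips altogether.
After those, each further chip must be brown, so 195 + 6 = 201 draws guarantee 6 brown chips.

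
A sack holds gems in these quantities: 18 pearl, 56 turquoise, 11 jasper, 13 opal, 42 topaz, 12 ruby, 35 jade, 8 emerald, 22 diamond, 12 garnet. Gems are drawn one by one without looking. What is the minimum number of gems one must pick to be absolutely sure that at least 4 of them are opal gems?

220

In the worst case for collecting opal gems, every non-opal gem comes out first.
There are 18 + 56 + 11 + 42 + 12 + 35 + 8 + 22 + 12 = 216 non-opal gems altogether.
After those, each further gem must be opal, so 216 + 4 = 220 draws guarantee 4 opal gems.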